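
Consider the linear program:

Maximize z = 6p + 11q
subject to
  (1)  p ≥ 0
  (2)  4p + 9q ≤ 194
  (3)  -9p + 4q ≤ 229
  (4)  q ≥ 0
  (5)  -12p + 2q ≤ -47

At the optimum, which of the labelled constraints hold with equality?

(2) and (4)

Vertices and z = 6p + 11q:
  (97/2, 0) → z = 291
  (811/116, 535/29) → z = 14203/58
  (47/12, 0) → z = 47/2

The maximum is at (97/2, 0). Substituting into each constraint, equality holds for (2) and (4); the remaining constraints have slack.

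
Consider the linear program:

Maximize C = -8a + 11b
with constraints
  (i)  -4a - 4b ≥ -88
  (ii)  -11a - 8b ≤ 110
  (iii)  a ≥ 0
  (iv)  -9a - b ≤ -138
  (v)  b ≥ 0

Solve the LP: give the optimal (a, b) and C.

a = 29/2, b = 15/2, maximum C = -67/2

Vertices and C = -8a + 11b:
  (29/2, 15/2) → C = -67/2
  (22, 0) → C = -176
  (46/3, 0) → C = -368/3

The optimum lies where -4a - 4b = -88 and -9a - b = -138.
Solving simultaneously gives a = 29/2, b = 15/2.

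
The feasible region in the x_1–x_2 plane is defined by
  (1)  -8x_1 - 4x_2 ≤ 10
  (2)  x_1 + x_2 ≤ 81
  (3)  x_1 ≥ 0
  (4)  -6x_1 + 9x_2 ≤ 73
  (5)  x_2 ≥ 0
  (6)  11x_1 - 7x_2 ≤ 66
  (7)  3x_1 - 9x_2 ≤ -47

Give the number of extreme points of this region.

Intersecting each pair of boundary lines and keeping only the points that satisfy every inequality leaves:
  (0, 73/9)
  (0, 47/9)
  (1105/57, 1199/57)
  (71/6, 55/6)

4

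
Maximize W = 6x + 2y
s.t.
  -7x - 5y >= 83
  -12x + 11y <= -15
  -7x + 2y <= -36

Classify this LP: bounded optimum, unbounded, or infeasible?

unbounded

From the feasible point (2/7, -17), moving in the direction (5, -7) keeps every constraint satisfied while W increases without bound.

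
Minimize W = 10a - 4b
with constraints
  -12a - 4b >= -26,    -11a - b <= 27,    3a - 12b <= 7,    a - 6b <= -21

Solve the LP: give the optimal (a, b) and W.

a = -67/16, b = 305/16, minimum W = -945/8

Feasible corners and W = 10a - 4b:
  (-67/16, 305/16) → W = -945/8
  (18/19, 139/38) → W = -98/19
  (-183/67, 204/67) → W = -2646/67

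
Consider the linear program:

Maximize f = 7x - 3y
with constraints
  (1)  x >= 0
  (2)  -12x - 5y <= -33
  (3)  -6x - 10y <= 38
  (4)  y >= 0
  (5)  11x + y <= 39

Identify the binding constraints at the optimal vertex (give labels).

Extreme points and f = 7x - 3y:
  (0, 33/5) → f = -99/5
  (0, 39) → f = -117
  (11/4, 0) → f = 77/4
  (39/11, 0) → f = 273/11

The maximum is at (39/11, 0). Substituting into each constraint, equality holds for (4) and (5); the remaining constraints have slack.

(4) and (5)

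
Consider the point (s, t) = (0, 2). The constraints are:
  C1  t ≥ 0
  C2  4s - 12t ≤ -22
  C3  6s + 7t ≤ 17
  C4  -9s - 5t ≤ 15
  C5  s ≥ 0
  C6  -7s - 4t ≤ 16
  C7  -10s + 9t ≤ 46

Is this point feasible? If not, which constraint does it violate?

feasible

C1: 2 ≥ 0 ✓
C2: -24 ≤ -22 ✓
C3: 14 ≤ 17 ✓
C4: -10 ≤ 15 ✓
C5: 0 ≥ 0 ✓
C6: -8 ≤ 16 ✓
C7: 18 ≤ 46 ✓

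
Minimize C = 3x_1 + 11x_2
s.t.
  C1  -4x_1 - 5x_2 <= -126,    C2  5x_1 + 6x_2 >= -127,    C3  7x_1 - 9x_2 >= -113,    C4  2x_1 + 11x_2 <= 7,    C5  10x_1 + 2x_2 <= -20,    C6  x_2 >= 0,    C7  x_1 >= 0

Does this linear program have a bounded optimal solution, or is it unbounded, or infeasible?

The boundaries x_2 = 0 and x_1 = 0 meet at (0, 0), but that point violates -4x_1 - 5x_2 ≤ -126. Every candidate vertex is excluded by some other constraint, so the feasible region is empty.

infeasible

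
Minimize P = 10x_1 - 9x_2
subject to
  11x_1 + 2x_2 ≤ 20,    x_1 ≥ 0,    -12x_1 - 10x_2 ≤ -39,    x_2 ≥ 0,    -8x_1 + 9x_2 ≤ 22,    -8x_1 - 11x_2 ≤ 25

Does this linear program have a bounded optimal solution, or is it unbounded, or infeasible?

bounded optimum

Vertices and P = 10x_1 - 9x_2:
  (61/43, 189/86) → P = -481/86
  (136/115, 402/115) → P = -2258/115
  (131/188, 144/47) → P = -1937/94
The feasible region has finitely many vertices and no improving ray; the minimum is -1937/94 at (131/188, 144/47).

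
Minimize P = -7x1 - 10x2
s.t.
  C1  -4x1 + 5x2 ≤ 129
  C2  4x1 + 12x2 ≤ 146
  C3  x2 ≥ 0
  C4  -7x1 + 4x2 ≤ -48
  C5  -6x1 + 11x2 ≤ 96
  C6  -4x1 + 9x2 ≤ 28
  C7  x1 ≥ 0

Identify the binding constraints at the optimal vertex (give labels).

C2 and C3

Extreme points and P = -7x1 - 10x2:
  (73/2, 0) → P = -511/2
  (163/14, 58/7) → P = -2301/14
  (48/7, 0) → P = -48
  (544/47, 388/47) → P = -7688/47

The minimum is at (73/2, 0). Substituting into each constraint, equality holds for C2 and C3; the remaining constraints have slack.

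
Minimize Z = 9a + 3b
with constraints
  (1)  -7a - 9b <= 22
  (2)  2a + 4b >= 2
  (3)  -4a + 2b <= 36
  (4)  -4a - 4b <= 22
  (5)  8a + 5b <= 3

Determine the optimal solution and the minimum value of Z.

a = -7, b = 4, minimum Z = -51

Extreme points and Z = 9a + 3b:
  (-7, 4) → Z = -51
  (1/11, 5/11) → Z = 24/11
  (-29/6, 25/3) → Z = -37/2

At the optimal vertex, 2a + 4b = 2 and -4a + 2b = 36.
Solving simultaneously gives a = -7, b = 4.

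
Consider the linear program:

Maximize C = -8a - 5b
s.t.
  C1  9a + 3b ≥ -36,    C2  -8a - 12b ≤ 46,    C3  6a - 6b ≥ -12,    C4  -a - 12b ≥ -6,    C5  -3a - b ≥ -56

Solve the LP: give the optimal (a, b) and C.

Corner points and C = -8a - 5b:
  (-7/2, -3/2) → C = 71/2
  (359/14, -293/14) → C = -201/2
  (-18/13, 8/13) → C = 8
  (666/35, -38/35) → C = -734/5

The binding constraints are 9a + 3b = -36 and -8a - 12b = 46.
Solving simultaneously gives a = -7/2, b = -3/2.

a = -7/2, b = -3/2, maximum C = 71/2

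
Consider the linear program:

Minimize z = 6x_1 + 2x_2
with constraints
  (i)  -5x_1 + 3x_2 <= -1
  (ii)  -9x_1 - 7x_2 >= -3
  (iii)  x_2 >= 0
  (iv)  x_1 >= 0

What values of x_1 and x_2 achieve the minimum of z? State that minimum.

Corner points and z = 6x_1 + 2x_2:
  (8/31, 3/31) → z = 54/31
  (1/5, 0) → z = 6/5
  (1/3, 0) → z = 2

The optimum lies where -5x_1 + 3x_2 = -1 and x_2 = 0.
Solving simultaneously gives x_1 = 1/5, x_2 = 0.

x_1 = 1/5, x_2 = 0, minimum z = 6/5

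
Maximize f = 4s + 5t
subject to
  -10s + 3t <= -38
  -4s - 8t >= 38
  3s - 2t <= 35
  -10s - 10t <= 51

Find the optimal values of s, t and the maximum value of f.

Vertices and f = 4s + 5t:
  (95/46, -133/23) → f = -475/23
  (227/130, -89/13) → f = -1771/65
  (51/8, -127/16) → f = -227/16
  (124/25, -503/50) → f = -1523/50

At the optimal vertex, -4s - 8t = 38 and 3s - 2t = 35.
Solving simultaneously gives s = 51/8, t = -127/16.

s = 51/8, t = -127/16, maximum f = -227/16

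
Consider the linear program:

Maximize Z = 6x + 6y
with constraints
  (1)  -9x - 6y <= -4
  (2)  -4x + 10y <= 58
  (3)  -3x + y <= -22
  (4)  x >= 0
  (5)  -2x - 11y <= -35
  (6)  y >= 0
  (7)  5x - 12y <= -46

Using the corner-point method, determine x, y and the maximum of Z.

Vertices and Z = 6x + 6y:
  (139/13, 131/13) → Z = 1620/13
  (118, 53) → Z = 1026
  (10, 8) → Z = 108

At the optimal vertex, -4x + 10y = 58 and 5x - 12y = -46.
Solving simultaneously gives x = 118, y = 53.

x = 118, y = 53, maximum Z = 1026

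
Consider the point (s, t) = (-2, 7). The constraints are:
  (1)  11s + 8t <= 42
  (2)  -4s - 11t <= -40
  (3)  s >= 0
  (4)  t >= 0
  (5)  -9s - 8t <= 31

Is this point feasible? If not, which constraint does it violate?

Constraint (3): s = -2, which is not ≥ 0. All other constraints are satisfied.

not feasible — violates (3)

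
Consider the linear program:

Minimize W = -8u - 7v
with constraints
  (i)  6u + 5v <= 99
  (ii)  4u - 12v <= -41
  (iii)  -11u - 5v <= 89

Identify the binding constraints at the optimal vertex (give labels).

Feasible corners and W = -8u - 7v:
  (983/92, 321/46) → W = -6179/46
  (-188/5, 1623/25) → W = -3841/25
  (-67/8, 5/8) → W = 501/8

The minimum is at (-188/5, 1623/25). Substituting into each constraint, equality holds for (i) and (iii); the remaining constraints have slack.

(i) and (iii)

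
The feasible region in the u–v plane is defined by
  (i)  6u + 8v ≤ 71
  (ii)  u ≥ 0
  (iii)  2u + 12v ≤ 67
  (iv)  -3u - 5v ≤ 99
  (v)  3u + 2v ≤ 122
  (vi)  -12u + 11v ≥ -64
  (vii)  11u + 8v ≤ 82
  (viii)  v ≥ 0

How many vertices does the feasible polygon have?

5

Of the 28 pairwise boundary intersections, those satisfying every inequality are:
  (0, 67/12)
  (0, 0)
  (112/29, 573/116)
  (202/31, 40/31)
  (16/3, 0)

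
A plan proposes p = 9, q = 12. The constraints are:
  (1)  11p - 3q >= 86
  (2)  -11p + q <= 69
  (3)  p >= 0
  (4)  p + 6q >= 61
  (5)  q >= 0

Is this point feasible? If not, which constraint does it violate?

not feasible — violates (1)

Constraint (1): 11p - 3q = 63, which is not ≥ 86. All other constraints are satisfied.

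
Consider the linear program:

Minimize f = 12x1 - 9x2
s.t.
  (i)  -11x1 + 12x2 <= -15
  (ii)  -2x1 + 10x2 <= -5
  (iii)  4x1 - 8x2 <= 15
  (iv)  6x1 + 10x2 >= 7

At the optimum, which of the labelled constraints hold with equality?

(ii) and (iv)

Feasible corners and f = 12x1 - 9x2:
  (55/12, 5/12) → f = 205/4
  (3/2, -1/5) → f = 99/5
  (103/44, -31/44) → f = 1515/44

The minimum is at (3/2, -1/5). Substituting into each constraint, equality holds for (ii) and (iv); the remaining constraints have slack.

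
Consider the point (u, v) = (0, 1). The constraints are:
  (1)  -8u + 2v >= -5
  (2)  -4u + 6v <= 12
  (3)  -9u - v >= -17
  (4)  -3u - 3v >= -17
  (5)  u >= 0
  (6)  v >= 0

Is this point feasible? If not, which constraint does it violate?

(1): 2 ≥ -5 ✓
(2): 6 ≤ 12 ✓
(3): -1 ≥ -17 ✓
(4): -3 ≥ -17 ✓
(5): 0 ≥ 0 ✓
(6): 1 ≥ 0 ✓

feasible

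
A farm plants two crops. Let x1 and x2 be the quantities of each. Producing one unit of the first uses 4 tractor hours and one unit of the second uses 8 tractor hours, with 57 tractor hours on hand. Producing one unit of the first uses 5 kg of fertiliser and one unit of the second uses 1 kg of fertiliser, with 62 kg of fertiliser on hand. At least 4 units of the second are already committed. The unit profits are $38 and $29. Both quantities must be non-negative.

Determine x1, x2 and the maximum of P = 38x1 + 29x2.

x1 = 25/4, x2 = 4, maximum P = 707/2

Corner points and P = 38x1 + 29x2:
  (0, 57/8) → P = 1653/8
  (0, 4) → P = 116
  (25/4, 4) → P = 707/2

At the optimal vertex, 4x1 + 8x2 = 57 and x2 = 4.
Solving simultaneously gives x1 = 25/4, x2 = 4.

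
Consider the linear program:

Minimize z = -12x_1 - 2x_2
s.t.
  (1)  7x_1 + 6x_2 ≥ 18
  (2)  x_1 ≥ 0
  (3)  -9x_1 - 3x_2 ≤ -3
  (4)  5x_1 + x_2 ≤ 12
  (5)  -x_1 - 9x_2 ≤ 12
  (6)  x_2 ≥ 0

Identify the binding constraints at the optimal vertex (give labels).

Corner points and z = -12x_1 - 2x_2:
  (0, 3) → z = -6
  (54/23, 6/23) → z = -660/23
  (0, 12) → z = -24

The minimum is at (54/23, 6/23). Substituting into each constraint, equality holds for (1) and (4); the remaining constraints have slack.

(1) and (4)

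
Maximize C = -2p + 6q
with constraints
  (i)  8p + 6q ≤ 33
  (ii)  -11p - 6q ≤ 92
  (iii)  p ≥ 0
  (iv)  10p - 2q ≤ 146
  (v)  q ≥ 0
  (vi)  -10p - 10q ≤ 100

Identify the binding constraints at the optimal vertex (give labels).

(i) and (iii)

Feasible corners and C = -2p + 6q:
  (0, 11/2) → C = 33
  (33/8, 0) → C = -33/4
  (0, 0) → C = 0

The maximum is at (0, 11/2). Substituting into each constraint, equality holds for (i) and (iii); the remaining constraints have slack.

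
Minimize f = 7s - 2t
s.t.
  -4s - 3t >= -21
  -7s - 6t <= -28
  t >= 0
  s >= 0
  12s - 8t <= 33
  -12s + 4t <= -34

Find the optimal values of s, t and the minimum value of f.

Corner points and f = 7s - 2t:
  (267/68, 30/17) → f = 1629/68
  (93/26, 29/13) → f = 535/26
  (211/64, 105/128) → f = 343/16
  (79/25, 49/50) → f = 504/25

At the optimal vertex, -7s - 6t = -28 and -12s + 4t = -34.
Solving simultaneously gives s = 79/25, t = 49/50.

s = 79/25, t = 49/50, minimum f = 504/25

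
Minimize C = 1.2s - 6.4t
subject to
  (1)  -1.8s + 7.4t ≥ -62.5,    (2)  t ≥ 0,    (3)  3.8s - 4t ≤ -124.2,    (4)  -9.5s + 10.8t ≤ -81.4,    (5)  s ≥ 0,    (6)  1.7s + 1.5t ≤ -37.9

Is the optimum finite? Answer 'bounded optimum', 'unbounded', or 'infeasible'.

infeasible

The boundaries s = 0 and 1.7s + 1.5t = -37.9 meet at (0, -379/15), but that point violates -1.8s + 7.4t ≥ -62.5. Every candidate vertex is excluded by some other constraint, so the feasible region is empty.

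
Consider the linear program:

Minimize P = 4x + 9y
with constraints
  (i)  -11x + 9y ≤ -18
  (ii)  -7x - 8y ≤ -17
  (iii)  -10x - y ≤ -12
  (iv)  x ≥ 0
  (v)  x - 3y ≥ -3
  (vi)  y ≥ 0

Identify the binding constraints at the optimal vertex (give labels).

(ii) and (vi)

Vertices and P = 4x + 9y:
  (297/151, 61/151) → P = 1737/151
  (27/8, 17/8) → P = 261/8
  (17/7, 0) → P = 68/7
The feasible region is unbounded (it extends along (3, 1), (1, 0)), but P strictly increases along every unbounded feasible direction, so there is no improving ray and the minimum is attained at a vertex.

The minimum is at (17/7, 0). Substituting into each constraint, equality holds for (ii) and (vi); the remaining constraints have slack.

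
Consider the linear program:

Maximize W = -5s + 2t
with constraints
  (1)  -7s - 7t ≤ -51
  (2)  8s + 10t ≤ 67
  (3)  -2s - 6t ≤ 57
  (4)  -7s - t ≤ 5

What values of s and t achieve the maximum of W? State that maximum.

Vertices and W = -5s + 2t:
  (41/14, 61/14) → W = -83/14
  (705/28, -501/28) → W = -4527/28
  (243/7, -295/14) → W = -1510/7

The optimum lies where -7s - 7t = -51 and 8s + 10t = 67.
Solving simultaneously gives s = 41/14, t = 61/14.

s = 41/14, t = 61/14, maximum W = -83/14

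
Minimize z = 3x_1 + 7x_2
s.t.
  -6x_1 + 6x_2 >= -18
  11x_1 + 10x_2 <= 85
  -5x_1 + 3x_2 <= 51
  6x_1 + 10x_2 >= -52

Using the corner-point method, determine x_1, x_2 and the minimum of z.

Feasible corners and z = 3x_1 + 7x_2:
  (115/21, 52/21) → z = 709/21
  (-11/8, -35/8) → z = -139/4
  (-255/83, 986/83) → z = 6137/83
  (-333/34, 23/34) → z = -419/17

x_1 = -11/8, x_2 = -35/8, minimum z = -139/4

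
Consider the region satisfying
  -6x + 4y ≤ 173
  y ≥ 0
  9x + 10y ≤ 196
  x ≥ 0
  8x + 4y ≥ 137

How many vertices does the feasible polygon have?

Pairwise boundary intersections that survive every other constraint:
  (196/9, 0)
  (137/8, 0)
  (293/22, 335/44)

3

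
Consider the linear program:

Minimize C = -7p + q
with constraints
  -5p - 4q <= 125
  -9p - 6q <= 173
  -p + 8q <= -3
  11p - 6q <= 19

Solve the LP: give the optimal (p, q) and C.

p = 67/41, q = -7/41, minimum C = -476/41

Feasible corners and C = -7p + q:
  (-683/39, -100/39) → C = 4681/39
  (-77/10, -1037/60) → C = 2197/60
  (67/41, -7/41) → C = -476/41

At the optimal vertex, -p + 8q = -3 and 11p - 6q = 19.
Solving simultaneously gives p = 67/41, q = -7/41.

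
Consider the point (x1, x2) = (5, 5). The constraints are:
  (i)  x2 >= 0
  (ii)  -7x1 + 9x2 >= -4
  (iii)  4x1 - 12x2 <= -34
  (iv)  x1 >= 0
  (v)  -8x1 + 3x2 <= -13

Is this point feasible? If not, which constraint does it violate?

feasible

(i): 5 ≥ 0 ✓
(ii): 10 ≥ -4 ✓
(iii): -40 ≤ -34 ✓
(iv): 5 ≥ 0 ✓
(v): -25 ≤ -13 ✓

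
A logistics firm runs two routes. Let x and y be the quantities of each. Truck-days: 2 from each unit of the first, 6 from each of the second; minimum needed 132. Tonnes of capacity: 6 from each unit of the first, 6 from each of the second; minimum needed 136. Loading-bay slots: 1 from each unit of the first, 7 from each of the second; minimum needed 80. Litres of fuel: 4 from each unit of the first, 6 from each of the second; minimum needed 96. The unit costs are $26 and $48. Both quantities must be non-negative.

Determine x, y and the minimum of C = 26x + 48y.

Vertices and C = 26x + 48y:
  (0, 68/3) → C = 1088
  (80, 0) → C = 2080
  (1, 65/3) → C = 1066
  (111/2, 7/2) → C = 1611
The feasible region is unbounded (it extends along (0, 1), (1, 0)), but C strictly increases along every unbounded feasible direction, so there is no improving ray and the minimum is attained at a vertex.

The optimum lies where 2x + 6y = 132 and 6x + 6y = 136.
Solving simultaneously gives x = 1, y = 65/3.

x = 1, y = 65/3, minimum C = 1066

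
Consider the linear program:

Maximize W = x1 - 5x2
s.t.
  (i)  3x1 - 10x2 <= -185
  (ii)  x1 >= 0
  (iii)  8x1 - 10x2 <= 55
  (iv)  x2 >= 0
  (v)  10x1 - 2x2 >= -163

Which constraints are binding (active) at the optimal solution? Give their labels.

(i) and (ii)

Extreme points and W = x1 - 5x2:
  (0, 37/2) → W = -185/2
  (48, 329/10) → W = -233/2
  (0, 163/2) → W = -815/2
The feasible region is unbounded (it extends along (5, 4), (1, 5)), but W strictly decreases along every unbounded feasible direction, so there is no improving ray and the maximum is attained at a vertex.

The maximum is at (0, 37/2). Substituting into each constraint, equality holds for (i) and (ii); the remaining constraints have slack.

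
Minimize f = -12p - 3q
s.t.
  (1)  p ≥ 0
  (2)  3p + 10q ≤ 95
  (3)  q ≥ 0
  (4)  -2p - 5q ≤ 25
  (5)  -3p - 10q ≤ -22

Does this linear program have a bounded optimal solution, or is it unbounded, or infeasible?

Feasible corners and f = -12p - 3q:
  (0, 19/2) → f = -57/2
  (0, 11/5) → f = -33/5
  (95/3, 0) → f = -380
  (22/3, 0) → f = -88
The feasible region has finitely many vertices and no improving ray; the minimum is -380 at (95/3, 0).

bounded optimum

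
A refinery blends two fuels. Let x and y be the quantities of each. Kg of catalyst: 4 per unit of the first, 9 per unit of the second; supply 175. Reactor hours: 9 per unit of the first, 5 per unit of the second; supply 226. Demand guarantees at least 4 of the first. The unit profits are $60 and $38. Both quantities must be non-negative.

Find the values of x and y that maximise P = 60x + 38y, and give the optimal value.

Extreme points and P = 60x + 38y:
  (226/9, 0) → P = 4520/3
  (4, 0) → P = 240
  (19, 11) → P = 1558
  (4, 53/3) → P = 2734/3

At the optimal vertex, 4x + 9y = 175 and 9x + 5y = 226.
Solving simultaneously gives x = 19, y = 11.

x = 19, y = 11, maximum P = 1558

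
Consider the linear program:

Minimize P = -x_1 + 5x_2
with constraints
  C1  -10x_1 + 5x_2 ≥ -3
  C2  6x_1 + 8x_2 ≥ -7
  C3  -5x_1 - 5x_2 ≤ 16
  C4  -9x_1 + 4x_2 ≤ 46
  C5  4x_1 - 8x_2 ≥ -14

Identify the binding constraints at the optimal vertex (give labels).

C1 and C2

Vertices and P = -x_1 + 5x_2:
  (-1/10, -4/5) → P = -39/10
  (47/30, 38/15) → P = 111/10
  (-21/10, 7/10) → P = 28/5

The minimum is at (-1/10, -4/5). Substituting into each constraint, equality holds for C1 and C2; the remaining constraints have slack.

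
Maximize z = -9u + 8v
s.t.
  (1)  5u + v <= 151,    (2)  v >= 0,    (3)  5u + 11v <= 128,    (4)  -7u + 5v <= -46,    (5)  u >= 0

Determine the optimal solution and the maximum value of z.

u = 191/17, v = 111/17, maximum z = -831/17

Corner points and z = -9u + 8v:
  (128/5, 0) → z = -1152/5
  (46/7, 0) → z = -414/7
  (191/17, 111/17) → z = -831/17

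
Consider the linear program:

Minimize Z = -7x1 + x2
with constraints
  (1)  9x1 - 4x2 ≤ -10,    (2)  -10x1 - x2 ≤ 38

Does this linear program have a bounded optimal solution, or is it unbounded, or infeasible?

unbounded

From the feasible point (-162/49, -242/49), moving in the direction (4, 9) keeps every constraint satisfied while Z decreases without bound.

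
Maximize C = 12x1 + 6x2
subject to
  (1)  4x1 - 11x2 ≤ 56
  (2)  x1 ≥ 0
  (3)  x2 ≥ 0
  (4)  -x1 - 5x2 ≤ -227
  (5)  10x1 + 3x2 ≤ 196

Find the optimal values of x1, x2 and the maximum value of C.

x1 = 0, x2 = 196/3, maximum C = 392

Vertices and C = 12x1 + 6x2:
  (0, 227/5) → C = 1362/5
  (0, 196/3) → C = 392
  (299/47, 2074/47) → C = 16032/47

The optimum lies where x1 = 0 and 10x1 + 3x2 = 196.
Solving simultaneously gives x1 = 0, x2 = 196/3.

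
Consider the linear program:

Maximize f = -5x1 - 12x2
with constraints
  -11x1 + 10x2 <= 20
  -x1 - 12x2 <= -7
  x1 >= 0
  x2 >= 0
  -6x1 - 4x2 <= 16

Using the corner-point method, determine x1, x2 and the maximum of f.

Vertices and f = -5x1 - 12x2:
  (0, 2) → f = -24
  (0, 7/12) → f = -7
  (7, 0) → f = -35
The feasible region is unbounded (it extends along (10, 11), (1, 0)), but f strictly decreases along every unbounded feasible direction, so there is no improving ray and the maximum is attained at a vertex.

The optimum lies where -x1 - 12x2 = -7 and x1 = 0.
Solving simultaneously gives x1 = 0, x2 = 7/12.

x1 = 0, x2 = 7/12, maximum f = -7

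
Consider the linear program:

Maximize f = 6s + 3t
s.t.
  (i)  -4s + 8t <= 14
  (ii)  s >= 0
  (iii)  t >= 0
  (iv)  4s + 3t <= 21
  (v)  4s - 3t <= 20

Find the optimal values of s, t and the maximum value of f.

Feasible corners and f = 6s + 3t:
  (0, 7/4) → f = 21/4
  (63/22, 35/11) → f = 294/11
  (0, 0) → f = 0
  (5, 0) → f = 30
  (41/8, 1/6) → f = 125/4

The optimum lies where 4s + 3t = 21 and 4s - 3t = 20.
Solving simultaneously gives s = 41/8, t = 1/6.

s = 41/8, t = 1/6, maximum f = 125/4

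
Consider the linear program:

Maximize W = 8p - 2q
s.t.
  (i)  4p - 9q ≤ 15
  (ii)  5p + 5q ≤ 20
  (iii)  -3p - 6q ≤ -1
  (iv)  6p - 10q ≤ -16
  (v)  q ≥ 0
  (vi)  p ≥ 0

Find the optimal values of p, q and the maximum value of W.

p = 3/2, q = 5/2, maximum W = 7

Vertices and W = 8p - 2q:
  (3/2, 5/2) → W = 7
  (0, 4) → W = -8
  (0, 8/5) → W = -16/5

At the optimal vertex, 5p + 5q = 20 and 6p - 10q = -16.
Solving simultaneously gives p = 3/2, q = 5/2.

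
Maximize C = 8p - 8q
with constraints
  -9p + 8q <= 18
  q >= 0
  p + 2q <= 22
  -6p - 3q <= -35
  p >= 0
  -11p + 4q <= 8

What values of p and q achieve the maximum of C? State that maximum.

Feasible corners and C = 8p - 8q:
  (70/13, 108/13) → C = -304/13
  (226/75, 141/25) → C = -1576/75
  (22, 0) → C = 176
  (35/6, 0) → C = 140/3

p = 22, q = 0, maximum C = 176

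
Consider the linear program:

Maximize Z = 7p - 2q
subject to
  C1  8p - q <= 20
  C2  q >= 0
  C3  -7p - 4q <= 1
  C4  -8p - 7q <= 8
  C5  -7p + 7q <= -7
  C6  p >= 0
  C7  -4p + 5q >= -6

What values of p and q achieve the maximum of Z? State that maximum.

Feasible corners and Z = 7p - 2q:
  (19/7, 12/7) → Z = 109/7
  (47/18, 8/9) → Z = 33/2
  (1, 0) → Z = 7
  (3/2, 0) → Z = 21/2

p = 47/18, q = 8/9, maximum Z = 33/2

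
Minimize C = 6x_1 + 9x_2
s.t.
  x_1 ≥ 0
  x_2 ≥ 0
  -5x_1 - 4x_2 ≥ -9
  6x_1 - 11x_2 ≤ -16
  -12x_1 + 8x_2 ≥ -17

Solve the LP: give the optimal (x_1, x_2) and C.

x_1 = 0, x_2 = 16/11, minimum C = 144/11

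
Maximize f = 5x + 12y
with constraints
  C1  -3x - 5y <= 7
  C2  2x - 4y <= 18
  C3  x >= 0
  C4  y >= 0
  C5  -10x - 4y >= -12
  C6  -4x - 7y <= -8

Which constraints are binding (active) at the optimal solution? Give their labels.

Feasible corners and f = 5x + 12y:
  (0, 3) → f = 36
  (0, 8/7) → f = 96/7
  (26/27, 16/27) → f = 322/27

The maximum is at (0, 3). Substituting into each constraint, equality holds for C3 and C5; the remaining constraints have slack.

C3 and C5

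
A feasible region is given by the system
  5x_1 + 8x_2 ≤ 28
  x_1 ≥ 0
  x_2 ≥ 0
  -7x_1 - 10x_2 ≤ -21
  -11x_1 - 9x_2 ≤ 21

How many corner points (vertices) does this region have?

4

The feasible vertices (each the meet of two boundaries and inside every other half-plane) are:
  (0, 7/2)
  (28/5, 0)
  (0, 21/10)
  (3, 0)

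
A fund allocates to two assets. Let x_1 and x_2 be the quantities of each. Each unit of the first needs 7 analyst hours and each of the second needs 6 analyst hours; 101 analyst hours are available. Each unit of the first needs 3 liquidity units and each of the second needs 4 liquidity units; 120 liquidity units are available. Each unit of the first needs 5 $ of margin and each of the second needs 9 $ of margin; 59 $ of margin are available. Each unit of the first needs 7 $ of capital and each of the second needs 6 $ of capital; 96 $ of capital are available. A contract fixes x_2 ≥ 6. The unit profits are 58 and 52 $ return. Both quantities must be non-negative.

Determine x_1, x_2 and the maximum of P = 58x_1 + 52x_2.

Feasible corners and P = 58x_1 + 52x_2:
  (0, 59/9) → P = 3068/9
  (0, 6) → P = 312
  (1, 6) → P = 370

At the optimal vertex, 5x_1 + 9x_2 = 59 and x_2 = 6.
Solving simultaneously gives x_1 = 1, x_2 = 6.

x_1 = 1, x_2 = 6, maximum P = 370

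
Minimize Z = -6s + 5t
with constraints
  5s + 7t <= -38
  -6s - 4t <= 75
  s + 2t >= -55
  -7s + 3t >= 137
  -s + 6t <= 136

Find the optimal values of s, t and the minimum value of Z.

s = -773/46, t = 297/46, minimum Z = 6123/46

At the optimal vertex, -6s - 4t = 75 and -7s + 3t = 137.
Solving simultaneously gives s = -773/46, t = 297/46.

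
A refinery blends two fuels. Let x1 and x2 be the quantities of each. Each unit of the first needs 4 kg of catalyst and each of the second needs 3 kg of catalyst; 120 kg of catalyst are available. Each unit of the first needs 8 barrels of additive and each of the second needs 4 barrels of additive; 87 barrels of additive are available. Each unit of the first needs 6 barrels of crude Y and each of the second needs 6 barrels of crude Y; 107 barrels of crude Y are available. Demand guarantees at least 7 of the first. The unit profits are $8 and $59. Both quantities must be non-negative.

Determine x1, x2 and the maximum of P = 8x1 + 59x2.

Feasible corners and P = 8x1 + 59x2:
  (87/8, 0) → P = 87
  (7, 0) → P = 56
  (7, 31/4) → P = 2053/4

x1 = 7, x2 = 31/4, maximum P = 2053/4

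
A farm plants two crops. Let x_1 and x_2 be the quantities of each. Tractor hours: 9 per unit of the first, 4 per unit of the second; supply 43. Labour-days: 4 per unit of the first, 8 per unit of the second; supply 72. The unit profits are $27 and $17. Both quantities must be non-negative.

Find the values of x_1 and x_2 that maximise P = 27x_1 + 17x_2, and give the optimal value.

Corner points and P = 27x_1 + 17x_2:
  (0, 0) → P = 0
  (0, 9) → P = 153
  (43/9, 0) → P = 129
  (1, 17/2) → P = 343/2

The binding constraints are 9x_1 + 4x_2 = 43 and 4x_1 + 8x_2 = 72.
Solving simultaneously gives x_1 = 1, x_2 = 17/2.

x_1 = 1, x_2 = 17/2, maximum P = 343/2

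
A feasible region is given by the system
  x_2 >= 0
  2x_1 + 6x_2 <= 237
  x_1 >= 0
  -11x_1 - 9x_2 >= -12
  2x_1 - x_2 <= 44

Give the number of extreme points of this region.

The feasible vertices (each the meet of two boundaries and inside every other half-plane) are:
  (0, 0)
  (12/11, 0)
  (0, 4/3)

3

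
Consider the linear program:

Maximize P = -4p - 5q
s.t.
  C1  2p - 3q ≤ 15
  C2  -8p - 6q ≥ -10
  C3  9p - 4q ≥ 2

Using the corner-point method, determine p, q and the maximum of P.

At the optimal vertex, 2p - 3q = 15 and 9p - 4q = 2.
Solving simultaneously gives p = -54/19, q = -131/19.

p = -54/19, q = -131/19, maximum P = 871/19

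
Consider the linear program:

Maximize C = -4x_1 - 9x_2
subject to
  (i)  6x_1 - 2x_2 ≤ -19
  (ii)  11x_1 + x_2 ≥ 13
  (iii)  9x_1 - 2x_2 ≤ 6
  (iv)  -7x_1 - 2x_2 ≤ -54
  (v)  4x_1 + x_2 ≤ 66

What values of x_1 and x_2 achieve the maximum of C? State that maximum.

x_1 = 35/13, x_2 = 457/26, maximum C = -4393/26

Vertices and C = -4x_1 - 9x_2:
  (35/13, 457/26) → C = -4393/26
  (113/14, 236/7) → C = -2350/7
  (-28/15, 503/15) → C = -883/3
  (-53/7, 674/7) → C = -5854/7

The optimum lies where 6x_1 - 2x_2 = -19 and -7x_1 - 2x_2 = -54.
Solving simultaneously gives x_1 = 35/13, x_2 = 457/26.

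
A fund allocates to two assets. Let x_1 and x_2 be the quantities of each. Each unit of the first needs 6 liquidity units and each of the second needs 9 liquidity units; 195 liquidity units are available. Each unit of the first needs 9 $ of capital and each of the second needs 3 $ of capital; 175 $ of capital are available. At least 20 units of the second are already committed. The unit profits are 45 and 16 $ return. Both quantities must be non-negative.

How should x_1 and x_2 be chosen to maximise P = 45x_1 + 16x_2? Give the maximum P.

Vertices and P = 45x_1 + 16x_2:
  (0, 65/3) → P = 1040/3
  (0, 20) → P = 320
  (5/2, 20) → P = 865/2

The optimum lies where 6x_1 + 9x_2 = 195 and x_2 = 20.
Solving simultaneously gives x_1 = 5/2, x_2 = 20.

x_1 = 5/2, x_2 = 20, maximum P = 865/2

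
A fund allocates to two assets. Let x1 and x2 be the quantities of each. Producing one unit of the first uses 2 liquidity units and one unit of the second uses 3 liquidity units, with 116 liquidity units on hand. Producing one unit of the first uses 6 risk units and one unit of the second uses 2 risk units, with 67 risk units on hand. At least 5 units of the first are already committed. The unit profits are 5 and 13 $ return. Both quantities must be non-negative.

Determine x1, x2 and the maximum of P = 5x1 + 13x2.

Corner points and P = 5x1 + 13x2:
  (67/6, 0) → P = 335/6
  (5, 0) → P = 25
  (5, 37/2) → P = 531/2

At the optimal vertex, 6x1 + 2x2 = 67 and x1 = 5.
Solving simultaneously gives x1 = 5, x2 = 37/2.

x1 = 5, x2 = 37/2, maximum P = 531/2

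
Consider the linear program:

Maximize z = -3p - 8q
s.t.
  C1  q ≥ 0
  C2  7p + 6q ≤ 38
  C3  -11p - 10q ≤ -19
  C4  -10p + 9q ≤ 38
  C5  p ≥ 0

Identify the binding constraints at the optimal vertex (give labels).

C1 and C3

Extreme points and z = -3p - 8q:
  (38/7, 0) → z = -114/7
  (19/11, 0) → z = -57/11
  (38/41, 646/123) → z = -5510/123
  (0, 19/10) → z = -76/5
  (0, 38/9) → z = -304/9

The maximum is at (19/11, 0). Substituting into each constraint, equality holds for C1 and C3; the remaining constraints have slack.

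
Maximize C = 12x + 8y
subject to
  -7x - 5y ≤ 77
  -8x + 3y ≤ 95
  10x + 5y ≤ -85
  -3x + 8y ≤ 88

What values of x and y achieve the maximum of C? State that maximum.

x = -73/7, y = 27/7, maximum C = -660/7

Extreme points and C = 12x + 8y:
  (-706/61, 49/61) → C = -8080/61
  (-8/3, -35/3) → C = -376/3
  (-73/7, 27/7) → C = -660/7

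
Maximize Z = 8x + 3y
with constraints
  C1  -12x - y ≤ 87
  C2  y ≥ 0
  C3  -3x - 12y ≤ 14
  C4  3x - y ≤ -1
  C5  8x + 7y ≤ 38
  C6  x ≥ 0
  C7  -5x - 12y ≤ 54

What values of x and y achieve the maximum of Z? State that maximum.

The optimum lies where 3x - y = -1 and 8x + 7y = 38.
Solving simultaneously gives x = 31/29, y = 122/29.

x = 31/29, y = 122/29, maximum Z = 614/29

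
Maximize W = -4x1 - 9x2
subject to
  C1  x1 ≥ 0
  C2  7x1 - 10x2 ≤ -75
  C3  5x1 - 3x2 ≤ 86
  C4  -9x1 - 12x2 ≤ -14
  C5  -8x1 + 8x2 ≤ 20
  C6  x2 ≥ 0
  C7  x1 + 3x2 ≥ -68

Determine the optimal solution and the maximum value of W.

Extreme points and W = -4x1 - 9x2:
  (1085/29, 977/29) → W = -13133/29
  (50/3, 115/6) → W = -1435/6
  (187/4, 197/4) → W = -2521/4

At the optimal vertex, 7x1 - 10x2 = -75 and -8x1 + 8x2 = 20.
Solving simultaneously gives x1 = 50/3, x2 = 115/6.

x1 = 50/3, x2 = 115/6, maximum W = -1435/6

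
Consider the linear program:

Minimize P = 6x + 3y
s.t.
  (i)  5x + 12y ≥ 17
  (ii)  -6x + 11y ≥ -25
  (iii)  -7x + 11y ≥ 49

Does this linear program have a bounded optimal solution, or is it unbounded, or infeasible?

unbounded

From the feasible point (-401/139, 364/139), moving in the direction (-12, 5) keeps every constraint satisfied while P decreases without bound.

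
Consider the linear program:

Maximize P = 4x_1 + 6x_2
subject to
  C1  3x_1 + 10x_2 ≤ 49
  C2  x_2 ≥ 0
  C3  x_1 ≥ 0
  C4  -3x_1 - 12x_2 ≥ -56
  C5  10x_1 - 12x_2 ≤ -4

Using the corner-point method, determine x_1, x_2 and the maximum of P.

x_1 = 4, x_2 = 11/3, maximum P = 38

Vertices and P = 4x_1 + 6x_2:
  (0, 14/3) → P = 28
  (0, 1/3) → P = 2
  (4, 11/3) → P = 38

At the optimal vertex, -3x_1 - 12x_2 = -56 and 10x_1 - 12x_2 = -4.
Solving simultaneously gives x_1 = 4, x_2 = 11/3.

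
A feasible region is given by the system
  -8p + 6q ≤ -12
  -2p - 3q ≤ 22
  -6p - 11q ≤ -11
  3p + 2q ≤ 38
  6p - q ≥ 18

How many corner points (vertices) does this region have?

4

Of the 10 pairwise boundary intersections, those satisfying every inequality are:
  (126/17, 134/17)
  (24/7, 18/7)
  (132/7, -65/7)
  (209/72, -7/12)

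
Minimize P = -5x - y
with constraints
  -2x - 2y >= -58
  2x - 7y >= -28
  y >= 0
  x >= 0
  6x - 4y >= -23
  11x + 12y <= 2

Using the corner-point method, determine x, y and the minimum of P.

Feasible corners and P = -5x - y:
  (0, 0) → P = 0
  (2/11, 0) → P = -10/11
  (0, 1/6) → P = -1/6

At the optimal vertex, y = 0 and 11x + 12y = 2.
Solving simultaneously gives x = 2/11, y = 0.

x = 2/11, y = 0, minimum P = -10/11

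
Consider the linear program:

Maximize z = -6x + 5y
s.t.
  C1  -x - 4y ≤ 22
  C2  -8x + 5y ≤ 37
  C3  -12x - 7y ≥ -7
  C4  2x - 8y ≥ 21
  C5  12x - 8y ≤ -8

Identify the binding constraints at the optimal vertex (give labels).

C1 and C4

Feasible corners and z = -6x + 5y:
  (-23/4, -65/16) → z = 227/16
  (-26/7, -32/7) → z = -4/7
  (-29/10, -67/20) → z = 13/20

The maximum is at (-23/4, -65/16). Substituting into each constraint, equality holds for C1 and C4; the remaining constraints have slack.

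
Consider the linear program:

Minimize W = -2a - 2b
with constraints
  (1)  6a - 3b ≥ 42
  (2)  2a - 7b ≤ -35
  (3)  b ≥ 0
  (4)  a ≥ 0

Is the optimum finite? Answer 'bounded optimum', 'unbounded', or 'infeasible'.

unbounded

From the feasible point (133/12, 49/6), moving in the direction (7, 2) keeps every constraint satisfied while W decreases without bound.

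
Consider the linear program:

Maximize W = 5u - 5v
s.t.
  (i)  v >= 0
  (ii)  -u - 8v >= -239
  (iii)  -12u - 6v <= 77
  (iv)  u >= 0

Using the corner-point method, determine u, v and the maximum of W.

At the optimal vertex, v = 0 and -u - 8v = -239.
Solving simultaneously gives u = 239, v = 0.

u = 239, v = 0, maximum W = 1195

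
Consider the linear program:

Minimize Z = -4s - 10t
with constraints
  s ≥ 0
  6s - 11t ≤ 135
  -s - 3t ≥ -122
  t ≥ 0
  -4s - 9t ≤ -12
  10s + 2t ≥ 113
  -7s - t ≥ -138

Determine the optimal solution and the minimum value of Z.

s = 73/5, t = 179/5, minimum Z = -2082/5

Vertices and Z = -4s - 10t:
  (95/28, 1107/28) → Z = -5725/14
  (73/5, 179/5) → Z = -2082/5
  (113/10, 0) → Z = -226/5
  (138/7, 0) → Z = -552/7

The binding constraints are -s - 3t = -122 and -7s - t = -138.
Solving simultaneously gives s = 73/5, t = 179/5.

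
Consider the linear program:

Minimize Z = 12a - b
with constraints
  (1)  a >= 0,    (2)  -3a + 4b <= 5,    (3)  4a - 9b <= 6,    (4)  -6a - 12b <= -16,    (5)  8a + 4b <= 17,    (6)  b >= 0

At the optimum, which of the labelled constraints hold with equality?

(2) and (4)

Vertices and Z = 12a - b:
  (1/15, 13/10) → Z = -1/2
  (12/11, 91/44) → Z = 485/44
  (35/18, 13/36) → Z = 827/36

The minimum is at (1/15, 13/10). Substituting into each constraint, equality holds for (2) and (4); the remaining constraints have slack.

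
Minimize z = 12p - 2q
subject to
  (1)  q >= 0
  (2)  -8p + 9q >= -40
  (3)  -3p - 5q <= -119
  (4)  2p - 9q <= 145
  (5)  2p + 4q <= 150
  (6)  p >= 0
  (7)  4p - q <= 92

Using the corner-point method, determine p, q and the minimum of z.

Vertices and z = 12p - 2q:
  (1271/67, 832/67) → z = 13588/67
  (197/7, 144/7) → z = 2076/7
  (0, 119/5) → z = -238/5
  (0, 75/2) → z = -75
  (259/9, 208/9) → z = 2692/9

The optimum lies where 2p + 4q = 150 and p = 0.
Solving simultaneously gives p = 0, q = 75/2.

p = 0, q = 75/2, minimum z = -75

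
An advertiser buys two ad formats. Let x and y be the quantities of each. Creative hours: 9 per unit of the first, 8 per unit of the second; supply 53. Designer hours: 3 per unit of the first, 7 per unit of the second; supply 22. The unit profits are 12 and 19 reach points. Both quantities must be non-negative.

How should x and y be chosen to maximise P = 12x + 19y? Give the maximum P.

Corner points and P = 12x + 19y:
  (0, 0) → P = 0
  (0, 22/7) → P = 418/7
  (53/9, 0) → P = 212/3
  (5, 1) → P = 79

x = 5, y = 1, maximum P = 79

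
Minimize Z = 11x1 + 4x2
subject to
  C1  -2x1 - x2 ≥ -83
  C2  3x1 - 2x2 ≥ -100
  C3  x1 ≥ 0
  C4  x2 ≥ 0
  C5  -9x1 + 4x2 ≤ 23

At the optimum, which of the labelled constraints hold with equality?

C3 and C4

Feasible corners and Z = 11x1 + 4x2:
  (83/2, 0) → Z = 913/2
  (309/17, 793/17) → Z = 6571/17
  (0, 0) → Z = 0
  (0, 23/4) → Z = 23

The minimum is at (0, 0). Substituting into each constraint, equality holds for C3 and C4; the remaining constraints have slack.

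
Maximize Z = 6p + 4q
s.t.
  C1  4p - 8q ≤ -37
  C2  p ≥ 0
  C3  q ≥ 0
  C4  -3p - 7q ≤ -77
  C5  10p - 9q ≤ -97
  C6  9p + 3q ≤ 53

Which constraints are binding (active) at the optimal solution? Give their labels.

C2 and C6

Vertices and Z = 6p + 4q:
  (0, 11) → Z = 44
  (0, 53/3) → Z = 212/3
  (14/97, 1061/97) → Z = 4328/97
  (62/37, 1403/111) → Z = 6728/111

The maximum is at (0, 53/3). Substituting into each constraint, equality holds for C2 and C6; the remaining constraints have slack.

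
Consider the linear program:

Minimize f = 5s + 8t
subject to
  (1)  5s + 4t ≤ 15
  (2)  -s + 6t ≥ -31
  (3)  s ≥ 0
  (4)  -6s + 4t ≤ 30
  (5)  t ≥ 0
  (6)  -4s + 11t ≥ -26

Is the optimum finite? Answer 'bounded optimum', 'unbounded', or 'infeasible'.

Vertices and f = 5s + 8t:
  (0, 15/4) → f = 30
  (3, 0) → f = 15
  (0, 0) → f = 0
The feasible region has finitely many vertices and no improving ray; the minimum is 0 at (0, 0).

bounded optimum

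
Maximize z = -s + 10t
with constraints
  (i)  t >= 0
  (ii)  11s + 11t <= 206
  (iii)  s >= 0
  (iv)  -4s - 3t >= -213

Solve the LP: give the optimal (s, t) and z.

Extreme points and z = -s + 10t:
  (206/11, 0) → z = -206/11
  (0, 0) → z = 0
  (0, 206/11) → z = 2060/11

s = 0, t = 206/11, maximum z = 2060/11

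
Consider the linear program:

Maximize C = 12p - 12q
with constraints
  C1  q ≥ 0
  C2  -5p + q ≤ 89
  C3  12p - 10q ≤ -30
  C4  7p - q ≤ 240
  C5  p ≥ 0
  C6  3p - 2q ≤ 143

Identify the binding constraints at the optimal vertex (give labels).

C3 and C5

Corner points and C = 12p - 12q:
  (329/2, 1823/2) → C = -8964
  (0, 89) → C = -1068
  (1215/29, 1545/29) → C = -3960/29
  (0, 3) → C = -36

The maximum is at (0, 3). Substituting into each constraint, equality holds for C3 and C5; the remaining constraints have slack.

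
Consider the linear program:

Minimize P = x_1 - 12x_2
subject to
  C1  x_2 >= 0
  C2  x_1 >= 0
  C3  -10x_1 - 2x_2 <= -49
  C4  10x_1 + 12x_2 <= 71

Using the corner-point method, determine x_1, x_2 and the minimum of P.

x_1 = 223/50, x_2 = 11/5, minimum P = -1097/50

Corner points and P = x_1 - 12x_2:
  (49/10, 0) → P = 49/10
  (71/10, 0) → P = 71/10
  (223/50, 11/5) → P = -1097/50

The optimum lies where -10x_1 - 2x_2 = -49 and 10x_1 + 12x_2 = 71.
Solving simultaneously gives x_1 = 223/50, x_2 = 11/5.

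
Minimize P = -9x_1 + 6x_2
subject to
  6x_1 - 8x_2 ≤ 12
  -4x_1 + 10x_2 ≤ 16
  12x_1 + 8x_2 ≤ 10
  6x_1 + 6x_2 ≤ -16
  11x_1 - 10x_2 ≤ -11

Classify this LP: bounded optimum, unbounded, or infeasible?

Corner points and P = -9x_1 + 6x_2:
  (-52/7, -99/14) → P = 171/7
  (-64/21, 8/21) → P = 208/7
  (-113/63, -55/63) → P = 229/21
The feasible region has finitely many vertices and no improving ray; the minimum is 229/21 at (-113/63, -55/63).

bounded optimum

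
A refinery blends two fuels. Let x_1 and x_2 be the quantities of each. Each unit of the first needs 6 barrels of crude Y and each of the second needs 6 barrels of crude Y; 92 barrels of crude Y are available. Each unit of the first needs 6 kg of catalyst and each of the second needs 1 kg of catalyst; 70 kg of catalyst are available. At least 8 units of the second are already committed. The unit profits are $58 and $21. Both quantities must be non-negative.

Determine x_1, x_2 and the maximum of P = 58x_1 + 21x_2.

x_1 = 22/3, x_2 = 8, maximum P = 1780/3

Corner points and P = 58x_1 + 21x_2:
  (0, 46/3) → P = 322
  (0, 8) → P = 168
  (22/3, 8) → P = 1780/3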